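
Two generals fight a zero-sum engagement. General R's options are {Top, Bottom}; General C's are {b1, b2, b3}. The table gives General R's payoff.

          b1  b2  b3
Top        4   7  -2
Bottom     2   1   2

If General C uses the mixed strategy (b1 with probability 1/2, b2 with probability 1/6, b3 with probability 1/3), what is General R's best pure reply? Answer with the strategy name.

Top

Expected payoff of Top: (1/2)·4 + (1/6)·7 + (1/3)·(-2) = 5/2.
Expected payoff of Bottom: (1/2)·2 + (1/6)·1 + (1/3)·2 = 11/6.
The largest is 5/2, so General R's best response is Top.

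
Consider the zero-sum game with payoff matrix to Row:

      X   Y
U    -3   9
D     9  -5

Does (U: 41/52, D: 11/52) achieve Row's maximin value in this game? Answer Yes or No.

Against X this mix gives (41/52)·(-3) + (11/52)·9 = -6/13.
Against Y this mix gives (41/52)·9 + (11/52)·(-5) = 157/26.
Column will play X, holding Row to -6/13. Shifting weight toward the row that does better against X would raise this floor (the equalizing mix achieves 33/13 against both X and Y), so the proposed strategy is not optimal.

No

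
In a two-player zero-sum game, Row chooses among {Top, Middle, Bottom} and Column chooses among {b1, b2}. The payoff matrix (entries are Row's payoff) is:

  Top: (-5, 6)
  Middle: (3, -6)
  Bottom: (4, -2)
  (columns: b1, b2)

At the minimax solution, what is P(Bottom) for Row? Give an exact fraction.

11/17

Row minima: Top → -5, Middle → -6, Bottom → -2; maximin = -2.
Column maxima: b1 → 4, b2 → 6; minimax = 4.
-2 ≠ 4, so there is no saddle point; optimal play is mixed.
Middle is strictly dominated by Bottom, so Row never plays it.
On the remaining 2×2 (Top, Bottom vs b1, b2):
Let Row play Top with probability p. Expected payoff against b1: (-5)p + 4(1−p) = −9p + 4; against b2: 6p + (-2)(1−p) = 8p − 2.
Setting these equal: −9p + 4 = 8p − 2 ⇒ −17p = -6 ⇒ p = 6/17, and the value is (-9)·(6/17) + 4 = 14/17.
For Column: with q = P(b1), equating Top's and Bottom's payoffs gives −11q + 6 = 6q − 2 ⇒ q = 8/17.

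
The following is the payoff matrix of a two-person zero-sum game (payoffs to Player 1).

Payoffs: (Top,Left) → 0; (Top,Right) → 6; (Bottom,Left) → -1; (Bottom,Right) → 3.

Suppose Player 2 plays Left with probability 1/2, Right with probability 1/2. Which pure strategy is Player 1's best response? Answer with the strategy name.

Top

Expected payoff of Top: (1/2)·0 + (1/2)·6 = 3.
Expected payoff of Bottom: (1/2)·(-1) + (1/2)·3 = 1.
The largest is 3, so Player 1's best response is Top.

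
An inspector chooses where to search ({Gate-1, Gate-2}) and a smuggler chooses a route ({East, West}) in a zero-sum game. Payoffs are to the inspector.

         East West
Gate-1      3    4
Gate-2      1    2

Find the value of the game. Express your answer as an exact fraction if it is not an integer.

Row minima: Gate-1 → 3, Gate-2 → 1; maximin = 3.
Column maxima: East → 3, West → 4; minimax = 3.
Since maximin = minimax = 3, there is a saddle point and the value is 3.

3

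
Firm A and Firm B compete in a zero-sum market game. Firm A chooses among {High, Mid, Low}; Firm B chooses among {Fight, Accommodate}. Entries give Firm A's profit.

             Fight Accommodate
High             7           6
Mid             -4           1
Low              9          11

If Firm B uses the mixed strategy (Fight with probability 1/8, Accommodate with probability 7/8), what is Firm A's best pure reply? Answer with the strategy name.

Low

Expected payoff of High: (1/8)·7 + (7/8)·6 = 49/8.
Expected payoff of Mid: (1/8)·(-4) + (7/8)·1 = 3/8.
Expected payoff of Low: (1/8)·9 + (7/8)·11 = 43/4.
The largest is 43/4, so Firm A's best response is Low.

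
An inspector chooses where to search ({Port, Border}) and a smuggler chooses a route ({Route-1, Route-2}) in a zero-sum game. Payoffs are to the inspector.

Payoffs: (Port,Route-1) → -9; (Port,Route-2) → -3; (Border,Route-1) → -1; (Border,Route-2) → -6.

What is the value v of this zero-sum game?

-51/11

Row minima: Port → -9, Border → -6; maximin = -6.
Column maxima: Route-1 → -1, Route-2 → -3; minimax = -3.
-6 ≠ -3, so there is no saddle point; optimal play is mixed.
Let the inspector play Port with probability p. Expected payoff against Route-1: (-9)p + (-1)(1−p) = −8p − 1; against Route-2: (-3)p + (-6)(1−p) = 3p − 6.
Setting these equal: −8p − 1 = 3p − 6 ⇒ −11p = -5 ⇒ p = 5/11, and the value is (-8)·(5/11) − 1 = -51/11.
For the smuggler: with q = P(Route-1), equating Port's and Border's payoffs gives −6q − 3 = 5q − 6 ⇒ q = 3/11.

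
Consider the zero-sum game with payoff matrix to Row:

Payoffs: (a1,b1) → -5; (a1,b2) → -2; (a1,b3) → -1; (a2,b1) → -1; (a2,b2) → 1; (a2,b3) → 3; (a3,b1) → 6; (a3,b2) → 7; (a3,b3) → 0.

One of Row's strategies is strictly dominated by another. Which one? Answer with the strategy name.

a1

a2 gives a strictly higher payoff than a1 against every column: -1 > -5, 1 > -2, 3 > -1.
So a1 is strictly dominated and Row never plays it.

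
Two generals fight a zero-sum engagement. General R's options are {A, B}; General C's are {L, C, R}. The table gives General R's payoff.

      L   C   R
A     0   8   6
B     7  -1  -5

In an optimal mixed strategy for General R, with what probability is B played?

1/3

Row minima: A → 0, B → -5; maximin = 0.
Column maxima: L → 7, C → 8, R → 6; minimax = 6.
0 ≠ 6, so there is no saddle point; optimal play is mixed.
C is strictly dominated by R (it gives General R strictly more in every row), so General C never plays it.
On the remaining 2×2 (A, B vs L, R):
Let General R play A with probability p. Expected payoff against L: 0p + 7(1−p) = −7p + 7; against R: 6p + (-5)(1−p) = 11p − 5.
Setting these equal: −7p + 7 = 11p − 5 ⇒ −18p = -12 ⇒ p = 2/3, and the value is (-7)·(2/3) + 7 = 7/3.
For General C: with q = P(L), equating A's and B's payoffs gives −6q + 6 = 12q − 5 ⇒ q = 11/18.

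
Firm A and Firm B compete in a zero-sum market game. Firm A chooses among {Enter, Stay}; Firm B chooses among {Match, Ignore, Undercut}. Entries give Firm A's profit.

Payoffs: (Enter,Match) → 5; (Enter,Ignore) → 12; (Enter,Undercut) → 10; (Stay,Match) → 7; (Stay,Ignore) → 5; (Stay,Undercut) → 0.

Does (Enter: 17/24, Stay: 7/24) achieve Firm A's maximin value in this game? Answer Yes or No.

Against Match this mix gives (17/24)·5 + (7/24)·7 = 67/12.
Against Ignore this mix gives (17/24)·12 + (7/24)·5 = 239/24.
Against Undercut this mix gives (17/24)·10 + (7/24)·0 = 85/12.
Firm B will play Match, holding Firm A to 67/12. Shifting weight toward the row that does better against Match would raise this floor (the equalizing mix achieves 35/6 against both Match and Undercut), so the proposed strategy is not optimal.

No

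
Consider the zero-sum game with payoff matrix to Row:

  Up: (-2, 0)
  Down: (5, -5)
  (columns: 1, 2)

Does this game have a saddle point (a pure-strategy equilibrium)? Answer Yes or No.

Row minima: Up → -2, Down → -5; maximin = -2.
Column maxima: 1 → 5, 2 → 0; minimax = 0.
-2 ≠ 0, so no pure-strategy equilibrium exists.

No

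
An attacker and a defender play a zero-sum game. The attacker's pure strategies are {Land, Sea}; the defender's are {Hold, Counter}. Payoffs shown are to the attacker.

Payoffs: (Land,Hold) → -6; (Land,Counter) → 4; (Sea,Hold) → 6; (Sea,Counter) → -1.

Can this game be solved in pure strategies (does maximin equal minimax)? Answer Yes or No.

Row minima: Land → -6, Sea → -1; maximin = -1.
Column maxima: Hold → 6, Counter → 4; minimax = 4.
-1 ≠ 4, so no pure-strategy equilibrium exists.

No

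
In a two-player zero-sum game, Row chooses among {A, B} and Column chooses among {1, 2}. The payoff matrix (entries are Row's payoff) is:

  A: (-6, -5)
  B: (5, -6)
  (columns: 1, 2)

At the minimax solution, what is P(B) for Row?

Row minima: A → -6, B → -6; maximin = -6.
Column maxima: 1 → 5, 2 → -5; minimax = -5.
-6 ≠ -5, so there is no saddle point; optimal play is mixed.
Let Row play A with probability p. Expected payoff against 1: (-6)p + 5(1−p) = −11p + 5; against 2: (-5)p + (-6)(1−p) = p − 6.
Setting these equal: −11p + 5 = p − 6 ⇒ −12p = -11 ⇒ p = 11/12, and the value is (-11)·(11/12) + 5 = -61/12.
For Column: with q = P(1), equating A's and B's payoffs gives −q − 5 = 11q − 6 ⇒ q = 1/12.

1/12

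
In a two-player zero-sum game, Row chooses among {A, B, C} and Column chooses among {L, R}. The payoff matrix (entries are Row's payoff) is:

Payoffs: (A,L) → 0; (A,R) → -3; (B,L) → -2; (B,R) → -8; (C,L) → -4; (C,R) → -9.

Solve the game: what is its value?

Row minima: A → -3, B → -8, C → -9; maximin = -3.
Column maxima: L → 0, R → -3; minimax = -3.
Since maximin = minimax = -3, there is a saddle point and the value is -3.

-3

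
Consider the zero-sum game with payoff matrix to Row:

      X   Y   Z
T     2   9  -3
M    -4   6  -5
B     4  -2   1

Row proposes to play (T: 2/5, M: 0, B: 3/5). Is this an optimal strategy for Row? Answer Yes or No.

No

Against X this mix gives (2/5)·2 + (3/5)·4 = 16/5.
Against Y this mix gives (2/5)·9 + (3/5)·(-2) = 12/5.
Against Z this mix gives (2/5)·(-3) + (3/5)·1 = -3/5.
Column will play Z, holding Row to -3/5. Shifting weight toward the row that does better against Z would raise this floor (the equalizing mix achieves 1/5 against both Z and Y), so the proposed strategy is not optimal.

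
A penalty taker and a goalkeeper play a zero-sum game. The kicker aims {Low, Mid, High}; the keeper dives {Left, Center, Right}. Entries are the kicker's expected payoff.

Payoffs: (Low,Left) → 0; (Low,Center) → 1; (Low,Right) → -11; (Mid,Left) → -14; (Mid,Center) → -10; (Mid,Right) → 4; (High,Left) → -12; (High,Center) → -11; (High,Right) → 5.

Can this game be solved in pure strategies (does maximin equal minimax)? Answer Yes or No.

No

Row minima: Low → -11, Mid → -14, High → -12; maximin = -11.
Column maxima: Left → 0, Center → 1, Right → 5; minimax = 0.
-11 ≠ 0, so no pure-strategy equilibrium exists.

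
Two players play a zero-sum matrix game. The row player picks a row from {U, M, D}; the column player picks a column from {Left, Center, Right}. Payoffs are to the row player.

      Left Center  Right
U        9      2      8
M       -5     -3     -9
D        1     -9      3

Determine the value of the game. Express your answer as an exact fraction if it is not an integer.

2

Row minima: U → 2, M → -9, D → -9; maximin = 2.
Column maxima: Left → 9, Center → 2, Right → 8; minimax = 2.
Since maximin = minimax = 2, there is a saddle point and the value is 2.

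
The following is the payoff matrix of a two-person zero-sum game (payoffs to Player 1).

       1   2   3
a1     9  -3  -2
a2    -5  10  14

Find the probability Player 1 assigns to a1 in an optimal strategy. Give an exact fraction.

5/9

Row minima: a1 → -3, a2 → -5; maximin = -3.
Column maxima: 1 → 9, 2 → 10, 3 → 14; minimax = 9.
-3 ≠ 9, so there is no saddle point; optimal play is mixed.
3 is strictly dominated by 2 (it gives Player 1 strictly more in every row), so Player 2 never plays it.
On the remaining 2×2 (a1, a2 vs 1, 2):
Let Player 1 play a1 with probability p. Expected payoff against 1: 9p + (-5)(1−p) = 14p − 5; against 2: (-3)p + 10(1−p) = −13p + 10.
Setting these equal: 14p − 5 = −13p + 10 ⇒ 27p = 15 ⇒ p = 5/9, and the value is (14)·(5/9) − 5 = 25/9.
For Player 2: with q = P(1), equating a1's and a2's payoffs gives 12q − 3 = −15q + 10 ⇒ q = 13/27.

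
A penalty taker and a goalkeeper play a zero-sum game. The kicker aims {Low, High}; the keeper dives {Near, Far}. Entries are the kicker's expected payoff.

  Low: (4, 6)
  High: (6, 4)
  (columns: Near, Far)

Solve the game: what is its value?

5

Row minima: Low → 4, High → 4; maximin = 4.
Column maxima: Near → 6, Far → 6; minimax = 6.
4 ≠ 6, so there is no saddle point; optimal play is mixed.
Let the kicker play Low with probability p. Expected payoff against Near: 4p + 6(1−p) = −2p + 6; against Far: 6p + 4(1−p) = 2p + 4.
Setting these equal: −2p + 6 = 2p + 4 ⇒ −4p = -2 ⇒ p = 1/2, and the value is (-2)·(1/2) + 6 = 5.
For the keeper: with q = P(Near), equating Low's and High's payoffs gives −2q + 6 = 2q + 4 ⇒ q = 1/2.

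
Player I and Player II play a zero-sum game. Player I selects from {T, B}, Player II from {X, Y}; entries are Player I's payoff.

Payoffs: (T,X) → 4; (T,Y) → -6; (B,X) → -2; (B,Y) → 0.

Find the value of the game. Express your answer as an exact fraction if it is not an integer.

-1

Row minima: T → -6, B → -2; maximin = -2.
Column maxima: X → 4, Y → 0; minimax = 0.
-2 ≠ 0, so there is no saddle point; optimal play is mixed.
Let Player I play T with probability p. Expected payoff against X: 4p + (-2)(1−p) = 6p − 2; against Y: (-6)p + 0(1−p) = −6p.
Setting these equal: 6p − 2 = −6p ⇒ 12p = 2 ⇒ p = 1/6, and the value is (6)·(1/6) − 2 = -1.
For Player II: with q = P(X), equating T's and B's payoffs gives 10q − 6 = −2q ⇒ q = 1/2.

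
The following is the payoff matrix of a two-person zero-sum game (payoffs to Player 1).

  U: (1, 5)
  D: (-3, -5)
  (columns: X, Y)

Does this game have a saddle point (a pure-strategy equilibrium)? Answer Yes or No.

Row minima: U → 1, D → -5; maximin = 1.
Column maxima: X → 1, Y → 5; minimax = 1.
maximin = minimax = 1, so a saddle point exists.

Yes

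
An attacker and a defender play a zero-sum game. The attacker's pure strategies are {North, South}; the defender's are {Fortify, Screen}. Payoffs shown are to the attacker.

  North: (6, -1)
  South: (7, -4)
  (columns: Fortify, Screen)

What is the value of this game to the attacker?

Row minima: North → -1, South → -4; maximin = -1.
Column maxima: Fortify → 7, Screen → -1; minimax = -1.
Since maximin = minimax = -1, there is a saddle point and the value is -1.

-1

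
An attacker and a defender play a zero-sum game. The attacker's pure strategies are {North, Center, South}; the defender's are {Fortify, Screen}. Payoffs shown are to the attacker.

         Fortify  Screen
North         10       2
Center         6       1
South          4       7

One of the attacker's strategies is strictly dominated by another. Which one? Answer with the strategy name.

Center

North gives a strictly higher payoff than Center against every column: 10 > 6, 2 > 1.
So Center is strictly dominated and the attacker never plays it.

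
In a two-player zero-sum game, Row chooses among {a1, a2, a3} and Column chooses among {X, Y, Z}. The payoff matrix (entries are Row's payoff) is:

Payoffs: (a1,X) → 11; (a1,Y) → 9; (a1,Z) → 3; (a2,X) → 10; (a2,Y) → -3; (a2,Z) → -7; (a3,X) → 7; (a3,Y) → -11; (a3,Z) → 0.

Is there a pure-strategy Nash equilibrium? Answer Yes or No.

Yes

Row minima: a1 → 3, a2 → -7, a3 → -11; maximin = 3.
Column maxima: X → 11, Y → 9, Z → 3; minimax = 3.
maximin = minimax = 3, so a saddle point exists.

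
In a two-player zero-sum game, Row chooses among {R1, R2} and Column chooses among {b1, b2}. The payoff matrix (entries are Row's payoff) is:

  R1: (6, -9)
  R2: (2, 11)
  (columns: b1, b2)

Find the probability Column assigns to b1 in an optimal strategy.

5/6

Row minima: R1 → -9, R2 → 2; maximin = 2.
Column maxima: b1 → 6, b2 → 11; minimax = 6.
2 ≠ 6, so there is no saddle point; optimal play is mixed.
Let Row play R1 with probability p. Expected payoff against b1: 6p + 2(1−p) = 4p + 2; against b2: (-9)p + 11(1−p) = −20p + 11.
Setting these equal: 4p + 2 = −20p + 11 ⇒ 24p = 9 ⇒ p = 3/8, and the value is (4)·(3/8) + 2 = 7/2.
For Column: with q = P(b1), equating R1's and R2's payoffs gives 15q − 9 = −9q + 11 ⇒ q = 5/6.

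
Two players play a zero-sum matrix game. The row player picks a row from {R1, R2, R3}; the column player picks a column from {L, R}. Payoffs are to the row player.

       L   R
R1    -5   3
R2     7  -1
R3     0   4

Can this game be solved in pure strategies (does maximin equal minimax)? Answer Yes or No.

No

Row minima: R1 → -5, R2 → -1, R3 → 0; maximin = 0.
Column maxima: L → 7, R → 4; minimax = 4.
0 ≠ 4, so no pure-strategy equilibrium exists.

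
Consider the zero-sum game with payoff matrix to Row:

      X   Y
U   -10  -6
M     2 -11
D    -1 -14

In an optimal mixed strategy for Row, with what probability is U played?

13/17

Row minima: U → -10, M → -11, D → -14; maximin = -10.
Column maxima: X → 2, Y → -6; minimax = -6.
-10 ≠ -6, so there is no saddle point; optimal play is mixed.
D is strictly dominated by M, so Row never plays it.
On the remaining 2×2 (U, M vs X, Y):
Let Row play U with probability p. Expected payoff against X: (-10)p + 2(1−p) = −12p + 2; against Y: (-6)p + (-11)(1−p) = 5p − 11.
Setting these equal: −12p + 2 = 5p − 11 ⇒ −17p = -13 ⇒ p = 13/17, and the value is (-12)·(13/17) + 2 = -122/17.
For Column: with q = P(X), equating U's and M's payoffs gives −4q − 6 = 13q − 11 ⇒ q = 5/17.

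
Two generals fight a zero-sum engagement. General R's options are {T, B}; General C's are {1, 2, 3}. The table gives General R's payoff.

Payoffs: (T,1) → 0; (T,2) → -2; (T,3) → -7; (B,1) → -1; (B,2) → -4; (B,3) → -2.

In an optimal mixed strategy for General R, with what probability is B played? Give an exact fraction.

5/7

Row minima: T → -7, B → -4; maximin = -4.
Column maxima: 1 → 0, 2 → -2, 3 → -2; minimax = -2.
-4 ≠ -2, so there is no saddle point; optimal play is mixed.
1 is strictly dominated by 2 (it gives General R strictly more in every row), so General C never plays it.
On the remaining 2×2 (T, B vs 2, 3):
Let General R play T with probability p. Expected payoff against 2: (-2)p + (-4)(1−p) = 2p − 4; against 3: (-7)p + (-2)(1−p) = −5p − 2.
Setting these equal: 2p − 4 = −5p − 2 ⇒ 7p = 2 ⇒ p = 2/7, and the value is (2)·(2/7) − 4 = -24/7.
For General C: with q = P(2), equating T's and B's payoffs gives 5q − 7 = −2q − 2 ⇒ q = 5/7.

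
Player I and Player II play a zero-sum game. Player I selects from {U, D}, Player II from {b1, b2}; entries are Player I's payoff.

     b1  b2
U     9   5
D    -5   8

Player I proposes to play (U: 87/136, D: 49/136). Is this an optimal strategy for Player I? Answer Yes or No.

No

Against b1 this mix gives (87/136)·9 + (49/136)·(-5) = 269/68.
Against b2 this mix gives (87/136)·5 + (49/136)·8 = 827/136.
Player II will play b1, holding Player I to 269/68. Shifting weight toward the row that does better against b1 would raise this floor (the equalizing mix achieves 97/17 against both b1 and b2), so the proposed strategy is not optimal.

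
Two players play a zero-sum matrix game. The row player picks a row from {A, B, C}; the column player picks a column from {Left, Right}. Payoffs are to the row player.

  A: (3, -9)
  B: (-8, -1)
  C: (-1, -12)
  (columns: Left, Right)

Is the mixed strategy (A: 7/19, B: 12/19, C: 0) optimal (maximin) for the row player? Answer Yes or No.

Against Left this mix gives (7/19)·3 + (12/19)·(-8) = -75/19.
Against Right this mix gives (7/19)·(-9) + (12/19)·(-1) = -75/19.
All of the column player's active replies (Left, Right) yield -75/19, and no column does worse for the row player. The mix makes the column player indifferent and guarantees -75/19, so it is optimal.

Yes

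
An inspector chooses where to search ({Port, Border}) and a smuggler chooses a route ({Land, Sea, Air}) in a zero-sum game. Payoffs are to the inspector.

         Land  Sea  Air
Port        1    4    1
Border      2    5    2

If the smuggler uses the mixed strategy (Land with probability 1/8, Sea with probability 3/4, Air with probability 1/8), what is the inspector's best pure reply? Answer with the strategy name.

Expected payoff of Port: (1/8)·1 + (3/4)·4 + (1/8)·1 = 13/4.
Expected payoff of Border: (1/8)·2 + (3/4)·5 + (1/8)·2 = 17/4.
The largest is 17/4, so the inspector's best response is Border.

Border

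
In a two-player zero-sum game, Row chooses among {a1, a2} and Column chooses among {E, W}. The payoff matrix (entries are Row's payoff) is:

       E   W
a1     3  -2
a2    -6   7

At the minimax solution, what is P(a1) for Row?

Row minima: a1 → -2, a2 → -6; maximin = -2.
Column maxima: E → 3, W → 7; minimax = 3.
-2 ≠ 3, so there is no saddle point; optimal play is mixed.
Let Row play a1 with probability p. Expected payoff against E: 3p + (-6)(1−p) = 9p − 6; against W: (-2)p + 7(1−p) = −9p + 7.
Setting these equal: 9p − 6 = −9p + 7 ⇒ 18p = 13 ⇒ p = 13/18, and the value is (9)·(13/18) − 6 = 1/2.
For Column: with q = P(E), equating a1's and a2's payoffs gives 5q − 2 = −13q + 7 ⇒ q = 1/2.

13/18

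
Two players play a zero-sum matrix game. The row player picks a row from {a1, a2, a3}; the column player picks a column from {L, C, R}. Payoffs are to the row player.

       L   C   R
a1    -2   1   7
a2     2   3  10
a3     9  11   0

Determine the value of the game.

90/17

Row minima: a1 → -2, a2 → 2, a3 → 0; maximin = 2.
Column maxima: L → 9, C → 11, R → 10; minimax = 9.
2 ≠ 9, so there is no saddle point; optimal play is mixed.
a1 is strictly dominated by a2, so the row player never plays it.
C is strictly dominated by L (it gives the row player strictly more in every row), so the column player never plays it.
On the remaining 2×2 (a2, a3 vs L, R):
Let the row player play a2 with probability p. Expected payoff against L: 2p + 9(1−p) = −7p + 9; against R: 10p + 0(1−p) = 10p.
Setting these equal: −7p + 9 = 10p ⇒ −17p = -9 ⇒ p = 9/17, and the value is (-7)·(9/17) + 9 = 90/17.
For the column player: with q = P(L), equating a2's and a3's payoffs gives −8q + 10 = 9q ⇒ q = 10/17.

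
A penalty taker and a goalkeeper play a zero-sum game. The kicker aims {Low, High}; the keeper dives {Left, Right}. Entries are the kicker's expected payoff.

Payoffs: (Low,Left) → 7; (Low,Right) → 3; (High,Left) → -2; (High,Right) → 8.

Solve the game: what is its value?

31/7

Row minima: Low → 3, High → -2; maximin = 3.
Column maxima: Left → 7, Right → 8; minimax = 7.
3 ≠ 7, so there is no saddle point; optimal play is mixed.
Let the kicker play Low with probability p. Expected payoff against Left: 7p + (-2)(1−p) = 9p − 2; against Right: 3p + 8(1−p) = −5p + 8.
Setting these equal: 9p − 2 = −5p + 8 ⇒ 14p = 10 ⇒ p = 5/7, and the value is (9)·(5/7) − 2 = 31/7.
For the keeper: with q = P(Left), equating Low's and High's payoffs gives 4q + 3 = −10q + 8 ⇒ q = 5/14.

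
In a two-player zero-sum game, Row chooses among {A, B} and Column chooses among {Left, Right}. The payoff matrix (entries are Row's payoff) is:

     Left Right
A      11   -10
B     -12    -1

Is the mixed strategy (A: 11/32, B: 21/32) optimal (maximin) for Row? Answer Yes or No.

Yes

Against Left this mix gives (11/32)·11 + (21/32)·(-12) = -131/32.
Against Right this mix gives (11/32)·(-10) + (21/32)·(-1) = -131/32.
All of Column's active replies (Left, Right) yield -131/32, and no column does worse for Row. The mix makes Column indifferent and guarantees -131/32, so it is optimal.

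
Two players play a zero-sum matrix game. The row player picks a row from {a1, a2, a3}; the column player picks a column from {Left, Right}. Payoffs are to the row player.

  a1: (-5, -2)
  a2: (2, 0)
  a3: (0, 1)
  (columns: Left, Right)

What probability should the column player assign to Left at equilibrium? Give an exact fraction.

Row minima: a1 → -5, a2 → 0, a3 → 0; maximin = 0.
Column maxima: Left → 2, Right → 1; minimax = 1.
0 ≠ 1, so there is no saddle point; optimal play is mixed.
a1 is strictly dominated by a2, so the row player never plays it.
On the remaining 2×2 (a2, a3 vs Left, Right):
Let the row player play a2 with probability p. Expected payoff against Left: 2p + 0(1−p) = 2p; against Right: 0p + 1(1−p) = −p + 1.
Setting these equal: 2p = −p + 1 ⇒ 3p = 1 ⇒ p = 1/3, and the value is (2)·(1/3) = 2/3.
For the column player: with q = P(Left), equating a2's and a3's payoffs gives 2q = −q + 1 ⇒ q = 1/3.

1/3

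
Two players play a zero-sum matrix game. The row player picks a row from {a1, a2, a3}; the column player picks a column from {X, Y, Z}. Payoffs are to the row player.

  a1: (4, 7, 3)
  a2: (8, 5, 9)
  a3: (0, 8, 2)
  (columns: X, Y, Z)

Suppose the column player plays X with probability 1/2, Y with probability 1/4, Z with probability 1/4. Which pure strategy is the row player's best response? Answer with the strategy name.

Expected payoff of a1: (1/2)·4 + (1/4)·7 + (1/4)·3 = 9/2.
Expected payoff of a2: (1/2)·8 + (1/4)·5 + (1/4)·9 = 15/2.
Expected payoff of a3: (1/2)·0 + (1/4)·8 + (1/4)·2 = 5/2.
The largest is 15/2, so the row player's best response is a2.

a2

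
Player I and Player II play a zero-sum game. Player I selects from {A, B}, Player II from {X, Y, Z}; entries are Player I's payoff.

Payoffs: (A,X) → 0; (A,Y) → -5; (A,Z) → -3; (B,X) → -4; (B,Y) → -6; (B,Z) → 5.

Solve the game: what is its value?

Row minima: A → -5, B → -6; maximin = -5.
Column maxima: X → 0, Y → -5, Z → 5; minimax = -5.
Since maximin = minimax = -5, there is a saddle point and the value is -5.

-5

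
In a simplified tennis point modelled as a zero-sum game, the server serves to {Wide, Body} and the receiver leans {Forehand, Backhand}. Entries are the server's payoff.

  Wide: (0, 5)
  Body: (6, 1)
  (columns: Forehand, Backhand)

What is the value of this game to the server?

3

Row minima: Wide → 0, Body → 1; maximin = 1.
Column maxima: Forehand → 6, Backhand → 5; minimax = 5.
1 ≠ 5, so there is no saddle point; optimal play is mixed.
Let the server play Wide with probability p. Expected payoff against Forehand: 0p + 6(1−p) = −6p + 6; against Backhand: 5p + 1(1−p) = 4p + 1.
Setting these equal: −6p + 6 = 4p + 1 ⇒ −10p = -5 ⇒ p = 1/2, and the value is (-6)·(1/2) + 6 = 3.
For the receiver: with q = P(Forehand), equating Wide's and Body's payoffs gives −5q + 5 = 5q + 1 ⇒ q = 2/5.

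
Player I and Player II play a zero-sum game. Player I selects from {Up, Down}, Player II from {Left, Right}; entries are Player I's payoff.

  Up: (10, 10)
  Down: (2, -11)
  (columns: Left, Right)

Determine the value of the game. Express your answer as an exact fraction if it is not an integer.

10

Row minima: Up → 10, Down → -11; maximin = 10.
Column maxima: Left → 10, Right → 10; minimax = 10.
Since maximin = minimax = 10, there is a saddle point and the value is 10.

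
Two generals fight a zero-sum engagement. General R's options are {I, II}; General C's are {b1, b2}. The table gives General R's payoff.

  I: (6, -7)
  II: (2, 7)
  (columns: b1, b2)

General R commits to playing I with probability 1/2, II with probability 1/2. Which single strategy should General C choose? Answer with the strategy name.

b2

If General C plays b1, General R's expected payoff is (1/2)·6 + (1/2)·2 = 4.
If General C plays b2, General R's expected payoff is (1/2)·(-7) + (1/2)·7 = 0.
General C minimizes General R's payoff; the smallest is 0, so the best response is b2.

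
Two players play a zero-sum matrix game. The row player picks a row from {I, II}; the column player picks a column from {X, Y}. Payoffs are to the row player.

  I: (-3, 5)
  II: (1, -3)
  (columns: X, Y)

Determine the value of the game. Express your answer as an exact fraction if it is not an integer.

Row minima: I → -3, II → -3; maximin = -3.
Column maxima: X → 1, Y → 5; minimax = 1.
-3 ≠ 1, so there is no saddle point; optimal play is mixed.
Let the row player play I with probability p. Expected payoff against X: (-3)p + 1(1−p) = −4p + 1; against Y: 5p + (-3)(1−p) = 8p − 3.
Setting these equal: −4p + 1 = 8p − 3 ⇒ −12p = -4 ⇒ p = 1/3, and the value is (-4)·(1/3) + 1 = -1/3.
For the column player: with q = P(X), equating I's and II's payoffs gives −8q + 5 = 4q − 3 ⇒ q = 2/3.

-1/3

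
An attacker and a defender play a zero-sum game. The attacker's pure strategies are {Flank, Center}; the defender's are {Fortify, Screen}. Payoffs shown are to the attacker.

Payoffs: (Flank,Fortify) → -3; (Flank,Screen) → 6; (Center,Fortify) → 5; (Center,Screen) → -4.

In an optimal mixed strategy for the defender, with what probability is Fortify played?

Row minima: Flank → -3, Center → -4; maximin = -3.
Column maxima: Fortify → 5, Screen → 6; minimax = 5.
-3 ≠ 5, so there is no saddle point; optimal play is mixed.
Let the attacker play Flank with probability p. Expected payoff against Fortify: (-3)p + 5(1−p) = −8p + 5; against Screen: 6p + (-4)(1−p) = 10p − 4.
Setting these equal: −8p + 5 = 10p − 4 ⇒ −18p = -9 ⇒ p = 1/2, and the value is (-8)·(1/2) + 5 = 1.
For the defender: with q = P(Fortify), equating Flank's and Center's payoffs gives −9q + 6 = 9q − 4 ⇒ q = 5/9.

5/9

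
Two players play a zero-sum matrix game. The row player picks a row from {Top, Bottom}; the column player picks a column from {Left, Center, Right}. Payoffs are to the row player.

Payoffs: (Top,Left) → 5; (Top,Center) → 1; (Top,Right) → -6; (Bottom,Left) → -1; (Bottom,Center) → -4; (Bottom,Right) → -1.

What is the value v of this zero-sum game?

-5/2

Row minima: Top → -6, Bottom → -4; maximin = -4.
Column maxima: Left → 5, Center → 1, Right → -1; minimax = -1.
-4 ≠ -1, so there is no saddle point; optimal play is mixed.
Left is strictly dominated by Center (it gives the row player strictly more in every row), so the column player never plays it.
On the remaining 2×2 (Top, Bottom vs Center, Right):
Let the row player play Top with probability p. Expected payoff against Center: 1p + (-4)(1−p) = 5p − 4; against Right: (-6)p + (-1)(1−p) = −5p − 1.
Setting these equal: 5p − 4 = −5p − 1 ⇒ 10p = 3 ⇒ p = 3/10, and the value is (5)·(3/10) − 4 = -5/2.
For the column player: with q = P(Center), equating Top's and Bottom's payoffs gives 7q − 6 = −3q − 1 ⇒ q = 1/2.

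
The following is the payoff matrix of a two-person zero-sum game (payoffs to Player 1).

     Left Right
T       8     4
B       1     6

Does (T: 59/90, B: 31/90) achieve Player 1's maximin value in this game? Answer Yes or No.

No

Against Left this mix gives (59/90)·8 + (31/90)·1 = 503/90.
Against Right this mix gives (59/90)·4 + (31/90)·6 = 211/45.
Player 2 will play Right, holding Player 1 to 211/45. Shifting weight toward the row that does better against Right would raise this floor (the equalizing mix achieves 44/9 against both Right and Left), so the proposed strategy is not optimal.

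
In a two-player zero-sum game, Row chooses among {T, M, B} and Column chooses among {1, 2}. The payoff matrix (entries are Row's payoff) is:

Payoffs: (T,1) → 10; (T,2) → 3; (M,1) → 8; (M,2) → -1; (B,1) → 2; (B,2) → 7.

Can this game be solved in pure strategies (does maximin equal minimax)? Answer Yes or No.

Row minima: T → 3, M → -1, B → 2; maximin = 3.
Column maxima: 1 → 10, 2 → 7; minimax = 7.
3 ≠ 7, so no pure-strategy equilibrium exists.

No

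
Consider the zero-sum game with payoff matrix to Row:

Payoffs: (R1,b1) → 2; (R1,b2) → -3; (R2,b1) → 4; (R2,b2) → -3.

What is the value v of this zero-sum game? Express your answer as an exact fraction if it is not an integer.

-3

Row minima: R1 → -3, R2 → -3; maximin = -3.
Column maxima: b1 → 4, b2 → -3; minimax = -3.
Since maximin = minimax = -3, there is a saddle point and the value is -3.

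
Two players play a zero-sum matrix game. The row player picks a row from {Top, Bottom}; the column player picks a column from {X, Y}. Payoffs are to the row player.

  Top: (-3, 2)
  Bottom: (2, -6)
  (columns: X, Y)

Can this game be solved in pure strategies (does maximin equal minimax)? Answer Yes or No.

Row minima: Top → -3, Bottom → -6; maximin = -3.
Column maxima: X → 2, Y → 2; minimax = 2.
-3 ≠ 2, so no pure-strategy equilibrium exists.

No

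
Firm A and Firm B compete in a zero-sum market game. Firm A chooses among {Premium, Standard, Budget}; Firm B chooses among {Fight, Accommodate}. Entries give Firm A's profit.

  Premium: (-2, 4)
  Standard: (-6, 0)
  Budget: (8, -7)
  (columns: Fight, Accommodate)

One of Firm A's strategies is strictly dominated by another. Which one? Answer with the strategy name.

Premium gives a strictly higher payoff than Standard against every column: -2 > -6, 4 > 0.
So Standard is strictly dominated and Firm A never plays it.

Standard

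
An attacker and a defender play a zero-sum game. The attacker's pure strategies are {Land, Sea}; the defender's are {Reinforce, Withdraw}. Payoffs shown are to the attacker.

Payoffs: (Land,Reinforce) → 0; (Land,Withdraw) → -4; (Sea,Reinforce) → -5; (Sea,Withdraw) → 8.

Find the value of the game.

-20/17

Row minima: Land → -4, Sea → -5; maximin = -4.
Column maxima: Reinforce → 0, Withdraw → 8; minimax = 0.
-4 ≠ 0, so there is no saddle point; optimal play is mixed.
Let the attacker play Land with probability p. Expected payoff against Reinforce: 0p + (-5)(1−p) = 5p − 5; against Withdraw: (-4)p + 8(1−p) = −12p + 8.
Setting these equal: 5p − 5 = −12p + 8 ⇒ 17p = 13 ⇒ p = 13/17, and the value is (5)·(13/17) − 5 = -20/17.
For the defender: with q = P(Reinforce), equating Land's and Sea's payoffs gives 4q − 4 = −13q + 8 ⇒ q = 12/17.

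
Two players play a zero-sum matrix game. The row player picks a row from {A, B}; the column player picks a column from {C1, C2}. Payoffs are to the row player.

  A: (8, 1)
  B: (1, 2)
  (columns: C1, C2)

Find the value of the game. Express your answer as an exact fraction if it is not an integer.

15/8

Row minima: A → 1, B → 1; maximin = 1.
Column maxima: C1 → 8, C2 → 2; minimax = 2.
1 ≠ 2, so there is no saddle point; optimal play is mixed.
Let the row player play A with probability p. Expected payoff against C1: 8p + 1(1−p) = 7p + 1; against C2: 1p + 2(1−p) = −p + 2.
Setting these equal: 7p + 1 = −p + 2 ⇒ 8p = 1 ⇒ p = 1/8, and the value is (7)·(1/8) + 1 = 15/8.
For the column player: with q = P(C1), equating A's and B's payoffs gives 7q + 1 = −q + 2 ⇒ q = 1/8.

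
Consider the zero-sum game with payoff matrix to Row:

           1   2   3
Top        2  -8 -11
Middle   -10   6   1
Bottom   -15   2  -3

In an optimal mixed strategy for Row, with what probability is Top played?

11/24

Row minima: Top → -11, Middle → -10, Bottom → -15; maximin = -10.
Column maxima: 1 → 2, 2 → 6, 3 → 1; minimax = 1.
-10 ≠ 1, so there is no saddle point; optimal play is mixed.
Bottom is strictly dominated by Middle, so Row never plays it.
2 is strictly dominated by 3 (it gives Row strictly more in every row), so Column never plays it.
On the remaining 2×2 (Top, Middle vs 1, 3):
Let Row play Top with probability p. Expected payoff against 1: 2p + (-10)(1−p) = 12p − 10; against 3: (-11)p + 1(1−p) = −12p + 1.
Setting these equal: 12p − 10 = −12p + 1 ⇒ 24p = 11 ⇒ p = 11/24, and the value is (12)·(11/24) − 10 = -9/2.
For Column: with q = P(1), equating Top's and Middle's payoffs gives 13q − 11 = −11q + 1 ⇒ q = 1/2.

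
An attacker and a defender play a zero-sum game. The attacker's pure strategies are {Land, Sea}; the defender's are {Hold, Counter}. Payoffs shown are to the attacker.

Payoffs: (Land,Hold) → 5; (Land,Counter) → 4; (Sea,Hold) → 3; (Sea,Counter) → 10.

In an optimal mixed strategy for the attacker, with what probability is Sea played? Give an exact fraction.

Row minima: Land → 4, Sea → 3; maximin = 4.
Column maxima: Hold → 5, Counter → 10; minimax = 5.
4 ≠ 5, so there is no saddle point; optimal play is mixed.
Let the attacker play Land with probability p. Expected payoff against Hold: 5p + 3(1−p) = 2p + 3; against Counter: 4p + 10(1−p) = −6p + 10.
Setting these equal: 2p + 3 = −6p + 10 ⇒ 8p = 7 ⇒ p = 7/8, and the value is (2)·(7/8) + 3 = 19/4.
For the defender: with q = P(Hold), equating Land's and Sea's payoffs gives q + 4 = −7q + 10 ⇒ q = 3/4.

1/8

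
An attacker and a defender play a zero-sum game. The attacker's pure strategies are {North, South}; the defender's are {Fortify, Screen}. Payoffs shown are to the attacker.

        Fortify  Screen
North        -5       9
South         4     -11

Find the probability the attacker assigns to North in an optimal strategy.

Row minima: North → -5, South → -11; maximin = -5.
Column maxima: Fortify → 4, Screen → 9; minimax = 4.
-5 ≠ 4, so there is no saddle point; optimal play is mixed.
Let the attacker play North with probability p. Expected payoff against Fortify: (-5)p + 4(1−p) = −9p + 4; against Screen: 9p + (-11)(1−p) = 20p − 11.
Setting these equal: −9p + 4 = 20p − 11 ⇒ −29p = -15 ⇒ p = 15/29, and the value is (-9)·(15/29) + 4 = -19/29.
For the defender: with q = P(Fortify), equating North's and South's payoffs gives −14q + 9 = 15q − 11 ⇒ q = 20/29.

15/29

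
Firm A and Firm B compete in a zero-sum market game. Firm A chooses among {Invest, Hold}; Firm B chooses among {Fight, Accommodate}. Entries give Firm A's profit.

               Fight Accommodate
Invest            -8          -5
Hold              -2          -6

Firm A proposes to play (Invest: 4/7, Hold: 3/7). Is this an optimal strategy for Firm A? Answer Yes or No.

Yes

Against Fight this mix gives (4/7)·(-8) + (3/7)·(-2) = -38/7.
Against Accommodate this mix gives (4/7)·(-5) + (3/7)·(-6) = -38/7.
All of Firm B's active replies (Fight, Accommodate) yield -38/7, and no column does worse for Firm A. The mix makes Firm B indifferent and guarantees -38/7, so it is optimal.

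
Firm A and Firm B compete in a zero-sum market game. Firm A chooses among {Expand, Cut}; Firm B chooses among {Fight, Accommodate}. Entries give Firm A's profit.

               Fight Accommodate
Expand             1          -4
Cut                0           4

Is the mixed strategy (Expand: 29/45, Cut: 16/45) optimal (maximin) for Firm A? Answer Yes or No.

No

Against Fight this mix gives (29/45)·1 + (16/45)·0 = 29/45.
Against Accommodate this mix gives (29/45)·(-4) + (16/45)·4 = -52/45.
Firm B will play Accommodate, holding Firm A to -52/45. Shifting weight toward the row that does better against Accommodate would raise this floor (the equalizing mix achieves 4/9 against both Accommodate and Fight), so the proposed strategy is not optimal.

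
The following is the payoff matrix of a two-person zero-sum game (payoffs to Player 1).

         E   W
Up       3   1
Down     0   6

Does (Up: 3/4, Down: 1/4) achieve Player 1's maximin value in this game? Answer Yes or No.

Yes

Against E this mix gives (3/4)·3 + (1/4)·0 = 9/4.
Against W this mix gives (3/4)·1 + (1/4)·6 = 9/4.
All of Player 2's active replies (E, W) yield 9/4, and no column does worse for Player 1. The mix makes Player 2 indifferent and guarantees 9/4, so it is optimal.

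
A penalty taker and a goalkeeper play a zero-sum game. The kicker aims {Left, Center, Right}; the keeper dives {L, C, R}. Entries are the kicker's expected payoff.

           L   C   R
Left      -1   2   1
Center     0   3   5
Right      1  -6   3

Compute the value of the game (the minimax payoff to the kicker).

Row minima: Left → -1, Center → 0, Right → -6; maximin = 0.
Column maxima: L → 1, C → 3, R → 5; minimax = 1.
0 ≠ 1, so there is no saddle point; optimal play is mixed.
Left is strictly dominated by Center, so the kicker never plays it.
R is strictly dominated by L (it gives the kicker strictly more in every row), so the keeper never plays it.
On the remaining 2×2 (Center, Right vs L, C):
Let the kicker play Center with probability p. Expected payoff against L: 0p + 1(1−p) = −p + 1; against C: 3p + (-6)(1−p) = 9p − 6.
Setting these equal: −p + 1 = 9p − 6 ⇒ −10p = -7 ⇒ p = 7/10, and the value is (-1)·(7/10) + 1 = 3/10.
For the keeper: with q = P(L), equating Center's and Right's payoffs gives −3q + 3 = 7q − 6 ⇒ q = 9/10.

3/10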